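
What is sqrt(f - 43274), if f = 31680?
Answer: I*sqrt(11594) ≈ 107.68*I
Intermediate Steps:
sqrt(f - 43274) = sqrt(31680 - 43274) = sqrt(-11594) = I*sqrt(11594)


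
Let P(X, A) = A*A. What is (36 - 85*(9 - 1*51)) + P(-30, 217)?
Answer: 50695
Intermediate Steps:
P(X, A) = A**2
(36 - 85*(9 - 1*51)) + P(-30, 217) = (36 - 85*(9 - 1*51)) + 217**2 = (36 - 85*(9 - 51)) + 47089 = (36 - 85*(-42)) + 47089 = (36 + 3570) + 47089 = 3606 + 47089 = 50695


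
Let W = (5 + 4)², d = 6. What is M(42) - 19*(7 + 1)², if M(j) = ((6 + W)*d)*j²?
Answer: 919592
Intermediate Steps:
W = 81 (W = 9² = 81)
M(j) = 522*j² (M(j) = ((6 + 81)*6)*j² = (87*6)*j² = 522*j²)
M(42) - 19*(7 + 1)² = 522*42² - 19*(7 + 1)² = 522*1764 - 19*8² = 920808 - 19*64 = 920808 - 1*1216 = 920808 - 1216 = 919592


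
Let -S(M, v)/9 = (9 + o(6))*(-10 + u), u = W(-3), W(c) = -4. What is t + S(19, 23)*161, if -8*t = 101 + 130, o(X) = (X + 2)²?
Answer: 11846793/8 ≈ 1.4809e+6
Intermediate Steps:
o(X) = (2 + X)²
u = -4
t = -231/8 (t = -(101 + 130)/8 = -⅛*231 = -231/8 ≈ -28.875)
S(M, v) = 9198 (S(M, v) = -9*(9 + (2 + 6)²)*(-10 - 4) = -9*(9 + 8²)*(-14) = -9*(9 + 64)*(-14) = -657*(-14) = -9*(-1022) = 9198)
t + S(19, 23)*161 = -231/8 + 9198*161 = -231/8 + 1480878 = 11846793/8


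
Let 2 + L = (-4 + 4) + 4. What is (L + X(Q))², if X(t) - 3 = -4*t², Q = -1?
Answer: 1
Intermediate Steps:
X(t) = 3 - 4*t²
L = 2 (L = -2 + ((-4 + 4) + 4) = -2 + (0 + 4) = -2 + 4 = 2)
(L + X(Q))² = (2 + (3 - 4*(-1)²))² = (2 + (3 - 4*1))² = (2 + (3 - 4))² = (2 - 1)² = 1² = 1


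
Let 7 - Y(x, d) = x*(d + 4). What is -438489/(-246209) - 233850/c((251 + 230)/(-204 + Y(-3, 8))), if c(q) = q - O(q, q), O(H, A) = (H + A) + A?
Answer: -4634655046116/118426529 ≈ -39135.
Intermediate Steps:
O(H, A) = H + 2*A (O(H, A) = (A + H) + A = H + 2*A)
Y(x, d) = 7 - x*(4 + d) (Y(x, d) = 7 - x*(d + 4) = 7 - x*(4 + d))
c(q) = -2*q (c(q) = q - (q + 2*q) = q - 3*q = -2*q)
-438489/(-246209) - 233850/c((251 + 230)/(-204 + Y(-3, 8))) = -438489/(-246209) - 233850*(-(-204 + (7 - 4*(-3) - 1*8*(-3)))/(2*(251 + 230))) = -438489*(-1/246209) - 233850/((-962/(-204 + (7 + 12 + 24)))) = 438489/246209 - 233850/((-962/(-204 + 43))) = 438489/246209 - 233850/((-962/(-161))) = 438489/246209 - 233850/((-962*(-1)/161)) = 438489/246209 - 233850/((-2*(-481/161))) = 438489/246209 - 233850/962/161 = 438489/246209 - 233850*161/962 = 438489/246209 - 18824925/481 = -4634655046116/118426529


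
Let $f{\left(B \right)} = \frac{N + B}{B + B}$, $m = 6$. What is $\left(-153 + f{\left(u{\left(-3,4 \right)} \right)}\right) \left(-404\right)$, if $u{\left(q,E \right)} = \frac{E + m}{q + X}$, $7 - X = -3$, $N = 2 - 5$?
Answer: $\frac{310171}{5} \approx 62034.0$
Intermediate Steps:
$N = -3$ ($N = 2 - 5 = -3$)
$X = 10$ ($X = 7 - -3 = 7 + 3 = 10$)
$u{\left(q,E \right)} = \frac{6 + E}{10 + q}$ ($u{\left(q,E \right)} = \frac{E + 6}{q + 10} = \frac{6 + E}{10 + q}$)
$f{\left(B \right)} = \frac{-3 + B}{2 B}$ ($f{\left(B \right)} = \frac{-3 + B}{B + B} = \frac{-3 + B}{2 B}$)
$\left(-153 + f{\left(u{\left(-3,4 \right)} \right)}\right) \left(-404\right) = \left(-153 + \frac{-3 + \frac{6 + 4}{10 - 3}}{2 \frac{6 + 4}{10 - 3}}\right) \left(-404\right) = \left(-153 + \frac{-3 + \frac{1}{7} \cdot 10}{2 \cdot \frac{1}{7} \cdot 10}\right) \left(-404\right) = \left(-153 + \frac{-3 + \frac{10}{7}}{2 \cdot \frac{10}{7}}\right) \left(-404\right) = \left(-153 + \frac{1}{2} \cdot \frac{7}{10} \left(- \frac{11}{7}\right)\right) \left(-404\right) = \left(-153 - \frac{11}{20}\right) \left(-404\right) = \left(- \frac{3071}{20}\right) \left(-404\right) = \frac{310171}{5}$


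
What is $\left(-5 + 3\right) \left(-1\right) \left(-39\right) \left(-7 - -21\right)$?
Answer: $-1092$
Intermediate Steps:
$\left(-5 + 3\right) \left(-1\right) \left(-39\right) \left(-7 - -21\right) = \left(-2\right) \left(-1\right) \left(-39\right) \left(-7 + 21\right) = 2 \left(-39\right) 14 = \left(-78\right) 14 = -1092$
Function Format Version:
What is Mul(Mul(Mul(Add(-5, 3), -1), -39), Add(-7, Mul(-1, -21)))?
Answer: -1092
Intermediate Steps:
Mul(Mul(Mul(Add(-5, 3), -1), -39), Add(-7, Mul(-1, -21))) = Mul(Mul(Mul(-2, -1), -39), Add(-7, 21)) = Mul(Mul(2, -39), 14) = Mul(-78, 14) = -1092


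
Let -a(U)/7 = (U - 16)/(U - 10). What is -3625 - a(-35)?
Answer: -54256/15 ≈ -3617.1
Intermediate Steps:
a(U) = -7*(-16 + U)/(-10 + U) (a(U) = -7*(U - 16)/(U - 10) = -7*(-16 + U)/(-10 + U))
-3625 - a(-35) = -3625 - 7*(16 - 1*(-35))/(-10 - 35) = -3625 - 7*(16 + 35)/(-45) = -3625 - 7*(-1)*51/45 = -3625 - 1*(-119/15) = -3625 + 119/15 = -54256/15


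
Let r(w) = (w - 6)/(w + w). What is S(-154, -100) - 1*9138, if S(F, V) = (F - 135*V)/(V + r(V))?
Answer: -92230286/9947 ≈ -9272.2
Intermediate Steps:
r(w) = (-6 + w)/(2*w) (r(w) = (-6 + w)/((2*w)) = (-6 + w)*(1/(2*w)) = (-6 + w)/(2*w))
S(F, V) = (F - 135*V)/(V + (-6 + V)/(2*V))
S(-154, -100) - 1*9138 = 2*(-100)*(-154 - 135*(-100))/(-6 - 100 + 2*(-100)**2) - 1*9138 = 2*(-100)*(-154 + 13500)/(-6 - 100 + 2*10000) - 9138 = 2*(-100)*13346/(-6 - 100 + 20000) - 9138 = 2*(-100)*13346/19894 - 9138 = 2*(-100)*(1/19894)*13346 - 9138 = -1334600/9947 - 9138 = -92230286/9947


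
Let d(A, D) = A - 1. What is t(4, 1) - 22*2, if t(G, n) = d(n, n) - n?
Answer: -45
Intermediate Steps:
d(A, D) = -1 + A
t(G, n) = -1 (t(G, n) = (-1 + n) - n = -1)
t(4, 1) - 22*2 = -1 - 22*2 = -1 - 44 = -45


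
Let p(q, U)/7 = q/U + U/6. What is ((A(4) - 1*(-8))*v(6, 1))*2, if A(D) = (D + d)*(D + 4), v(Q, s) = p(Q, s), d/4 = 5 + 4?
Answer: 84952/3 ≈ 28317.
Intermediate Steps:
d = 36 (d = 4*(5 + 4) = 4*9 = 36)
p(q, U) = 7*U/6 + 7*q/U (p(q, U) = 7*(q/U + U/6) = 7*(U/6 + q/U) = 7*U/6 + 7*q/U)
v(Q, s) = 7*s/6 + 7*Q/s
A(D) = (4 + D)*(36 + D) (A(D) = (D + 36)*(D + 4) = (36 + D)*(4 + D) = (4 + D)*(36 + D))
((A(4) - 1*(-8))*v(6, 1))*2 = (((144 + 4² + 40*4) - 1*(-8))*((7/6)*1 + 7*6/1))*2 = (((144 + 16 + 160) + 8)*(7/6 + 7*6*1))*2 = ((320 + 8)*(7/6 + 42))*2 = (328*(259/6))*2 = (42476/3)*2 = 84952/3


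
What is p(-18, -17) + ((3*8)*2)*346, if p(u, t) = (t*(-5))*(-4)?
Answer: 16268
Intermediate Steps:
p(u, t) = 20*t (p(u, t) = -5*t*(-4) = 20*t)
p(-18, -17) + ((3*8)*2)*346 = 20*(-17) + ((3*8)*2)*346 = -340 + (24*2)*346 = -340 + 48*346 = -340 + 16608 = 16268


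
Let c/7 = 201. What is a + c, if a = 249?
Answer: 1656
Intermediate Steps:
c = 1407 (c = 7*201 = 1407)
a + c = 249 + 1407 = 1656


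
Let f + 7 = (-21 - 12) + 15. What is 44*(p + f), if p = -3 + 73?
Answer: 1980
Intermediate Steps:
f = -25 (f = -7 + ((-21 - 12) + 15) = -7 + (-33 + 15) = -7 - 18 = -25)
p = 70
44*(p + f) = 44*(70 - 25) = 44*45 = 1980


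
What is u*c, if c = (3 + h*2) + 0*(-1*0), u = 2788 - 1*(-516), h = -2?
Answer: -3304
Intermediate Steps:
u = 3304 (u = 2788 + 516 = 3304)
c = -1 (c = (3 - 2*2) + 0*(-1*0) = (3 - 4) + 0*0 = -1 + 0 = -1)
u*c = 3304*(-1) = -3304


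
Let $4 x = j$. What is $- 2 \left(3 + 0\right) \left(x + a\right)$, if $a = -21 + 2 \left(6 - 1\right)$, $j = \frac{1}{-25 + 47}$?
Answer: $\frac{2901}{44} \approx 65.932$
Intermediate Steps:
$j = \frac{1}{22} \approx 0.045455$
$x = \frac{1}{88}$ ($x = \frac{1}{4} \cdot \frac{1}{22} = \frac{1}{88} \approx 0.011364$)
$a = -11$ ($a = -21 + 2 \cdot 5 = -21 + 10 = -11$)
$- 2 \left(3 + 0\right) \left(x + a\right) = - 2 \left(3 + 0\right) \left(\frac{1}{88} - 11\right) = \left(-2\right) 3 \left(- \frac{967}{88}\right) = \left(-6\right) \left(- \frac{967}{88}\right) = \frac{2901}{44}$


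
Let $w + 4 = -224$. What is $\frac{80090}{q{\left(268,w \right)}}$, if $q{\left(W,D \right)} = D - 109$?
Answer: $- \frac{80090}{337} \approx -237.66$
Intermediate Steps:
$w = -228$ ($w = -4 - 224 = -228$)
$q{\left(W,D \right)} = -109 + D$
$\frac{80090}{q{\left(268,w \right)}} = \frac{80090}{-109 - 228} = \frac{80090}{-337} = 80090 \left(- \frac{1}{337}\right) = - \frac{80090}{337}$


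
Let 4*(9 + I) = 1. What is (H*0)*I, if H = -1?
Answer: 0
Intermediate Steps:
I = -35/4 (I = -9 + (1/4)*1 = -9 + 1/4 = -35/4 ≈ -8.7500)
(H*0)*I = -1*0*(-35/4) = 0*(-35/4) = 0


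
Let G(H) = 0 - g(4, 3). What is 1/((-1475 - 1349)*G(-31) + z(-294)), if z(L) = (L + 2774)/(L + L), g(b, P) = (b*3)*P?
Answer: 147/14943988 ≈ 9.8367e-6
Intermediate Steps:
g(b, P) = 3*P*b (g(b, P) = (3*b)*P = 3*P*b)
z(L) = (2774 + L)/(2*L) (z(L) = (2774 + L)/((2*L)) = (2774 + L)*(1/(2*L)) = (2774 + L)/(2*L))
G(H) = -36 (G(H) = 0 - 3*3*4 = 0 - 1*36 = 0 - 36 = -36)
1/((-1475 - 1349)*G(-31) + z(-294)) = 1/((-1475 - 1349)*(-36) + (½)*(2774 - 294)/(-294)) = 1/(-2824*(-36) + (½)*(-1/294)*2480) = 1/(101664 - 620/147) = 1/(14943988/147) = 147/14943988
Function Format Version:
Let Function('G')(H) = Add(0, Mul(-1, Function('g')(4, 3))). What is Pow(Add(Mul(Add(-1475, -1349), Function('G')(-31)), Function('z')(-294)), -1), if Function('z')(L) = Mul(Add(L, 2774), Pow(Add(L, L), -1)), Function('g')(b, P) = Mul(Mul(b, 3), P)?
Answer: Rational(147, 14943988) ≈ 9.8367e-6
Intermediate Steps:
Function('g')(b, P) = Mul(3, P, b) (Function('g')(b, P) = Mul(Mul(3, b), P) = Mul(3, P, b))
Function('z')(L) = Mul(Rational(1, 2), Pow(L, -1), Add(2774, L)) (Function('z')(L) = Mul(Add(2774, L), Pow(Mul(2, L), -1)) = Mul(Add(2774, L), Mul(Rational(1, 2), Pow(L, -1))) = Mul(Rational(1, 2), Pow(L, -1), Add(2774, L)))
Function('G')(H) = -36 (Function('G')(H) = Add(0, Mul(-1, Mul(3, 3, 4))) = Add(0, Mul(-1, 36)) = Add(0, -36) = -36)
Pow(Add(Mul(Add(-1475, -1349), Function('G')(-31)), Function('z')(-294)), -1) = Pow(Add(Mul(Add(-1475, -1349), -36), Mul(Rational(1, 2), Pow(-294, -1), Add(2774, -294))), -1) = Pow(Add(Mul(-2824, -36), Mul(Rational(1, 2), Rational(-1, 294), 2480)), -1) = Pow(Add(101664, Rational(-620, 147)), -1) = Pow(Rational(14943988, 147), -1) = Rational(147, 14943988)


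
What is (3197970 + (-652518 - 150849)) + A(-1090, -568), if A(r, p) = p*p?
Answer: 2717227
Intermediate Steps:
A(r, p) = p²
(3197970 + (-652518 - 150849)) + A(-1090, -568) = (3197970 + (-652518 - 150849)) + (-568)² = (3197970 - 803367) + 322624 = 2394603 + 322624 = 2717227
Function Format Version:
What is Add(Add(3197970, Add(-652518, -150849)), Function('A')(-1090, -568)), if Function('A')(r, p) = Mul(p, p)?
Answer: 2717227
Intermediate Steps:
Function('A')(r, p) = Pow(p, 2)
Add(Add(3197970, Add(-652518, -150849)), Function('A')(-1090, -568)) = Add(Add(3197970, Add(-652518, -150849)), Pow(-568, 2)) = Add(Add(3197970, -803367), 322624) = Add(2394603, 322624) = 2717227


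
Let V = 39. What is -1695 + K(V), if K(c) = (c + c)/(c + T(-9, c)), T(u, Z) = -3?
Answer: -10157/6 ≈ -1692.8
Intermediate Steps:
K(c) = 2*c/(-3 + c) (K(c) = (c + c)/(c - 3) = (2*c)/(-3 + c) = 2*c/(-3 + c))
-1695 + K(V) = -1695 + 2*39/(-3 + 39) = -1695 + 2*39/36 = -1695 + 2*39*(1/36) = -1695 + 13/6 = -10157/6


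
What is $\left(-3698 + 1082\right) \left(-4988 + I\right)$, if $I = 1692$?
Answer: $8622336$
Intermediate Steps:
$\left(-3698 + 1082\right) \left(-4988 + I\right) = \left(-3698 + 1082\right) \left(-4988 + 1692\right) = \left(-2616\right) \left(-3296\right) = 8622336$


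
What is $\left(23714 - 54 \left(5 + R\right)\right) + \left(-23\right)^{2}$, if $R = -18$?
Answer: $24945$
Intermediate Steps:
$\left(23714 - 54 \left(5 + R\right)\right) + \left(-23\right)^{2} = \left(23714 - 54 \left(5 - 18\right)\right) + \left(-23\right)^{2} = \left(23714 - -702\right) + 529 = \left(23714 + 702\right) + 529 = 24416 + 529 = 24945$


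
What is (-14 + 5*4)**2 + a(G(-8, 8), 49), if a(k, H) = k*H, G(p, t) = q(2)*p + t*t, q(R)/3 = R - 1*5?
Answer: 6700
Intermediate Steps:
q(R) = -15 + 3*R (q(R) = 3*(R - 1*5) = 3*(R - 5) = 3*(-5 + R) = -15 + 3*R)
G(p, t) = t**2 - 9*p (G(p, t) = (-15 + 3*2)*p + t*t = (-15 + 6)*p + t**2 = -9*p + t**2 = t**2 - 9*p)
a(k, H) = H*k
(-14 + 5*4)**2 + a(G(-8, 8), 49) = (-14 + 5*4)**2 + 49*(8**2 - 9*(-8)) = (-14 + 20)**2 + 49*(64 + 72) = 6**2 + 49*136 = 36 + 6664 = 6700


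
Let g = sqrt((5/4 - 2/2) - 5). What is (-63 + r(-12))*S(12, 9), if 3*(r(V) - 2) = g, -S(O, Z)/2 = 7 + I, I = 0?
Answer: 854 - 7*I*sqrt(19)/3 ≈ 854.0 - 10.171*I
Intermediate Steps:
S(O, Z) = -14 (S(O, Z) = -2*(7 + 0) = -2*7 = -14)
g = I*sqrt(19)/2 (g = sqrt((5*(1/4) - 2*1/2) - 5) = sqrt((5/4 - 1) - 5) = sqrt(1/4 - 5) = sqrt(-19/4) = I*sqrt(19)/2 ≈ 2.1795*I)
r(V) = 2 + I*sqrt(19)/6 (r(V) = 2 + (I*sqrt(19)/2)/3 = 2 + I*sqrt(19)/6)
(-63 + r(-12))*S(12, 9) = (-63 + (2 + I*sqrt(19)/6))*(-14) = (-61 + I*sqrt(19)/6)*(-14) = 854 - 7*I*sqrt(19)/3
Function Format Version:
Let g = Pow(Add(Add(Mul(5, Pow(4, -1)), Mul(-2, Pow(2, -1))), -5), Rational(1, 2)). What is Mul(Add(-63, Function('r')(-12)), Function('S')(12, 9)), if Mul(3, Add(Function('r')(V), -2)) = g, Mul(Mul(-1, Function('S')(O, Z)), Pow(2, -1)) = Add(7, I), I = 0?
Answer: Add(854, Mul(Rational(-7, 3), I, Pow(19, Rational(1, 2)))) ≈ Add(854.00, Mul(-10.171, I))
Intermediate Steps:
Function('S')(O, Z) = -14 (Function('S')(O, Z) = Mul(-2, Add(7, 0)) = Mul(-2, 7) = -14)
g = Mul(Rational(1, 2), I, Pow(19, Rational(1, 2))) (g = Pow(Add(Add(Mul(5, Rational(1, 4)), Mul(-2, Rational(1, 2))), -5), Rational(1, 2)) = Pow(Add(Add(Rational(5, 4), -1), -5), Rational(1, 2)) = Pow(Add(Rational(1, 4), -5), Rational(1, 2)) = Pow(Rational(-19, 4), Rational(1, 2)) = Mul(Rational(1, 2), I, Pow(19, Rational(1, 2))) ≈ Mul(2.1795, I))
Function('r')(V) = Add(2, Mul(Rational(1, 6), I, Pow(19, Rational(1, 2)))) (Function('r')(V) = Add(2, Mul(Rational(1, 3), Mul(Rational(1, 2), I, Pow(19, Rational(1, 2))))) = Add(2, Mul(Rational(1, 6), I, Pow(19, Rational(1, 2)))))
Mul(Add(-63, Function('r')(-12)), Function('S')(12, 9)) = Mul(Add(-63, Add(2, Mul(Rational(1, 6), I, Pow(19, Rational(1, 2))))), -14) = Mul(Add(-61, Mul(Rational(1, 6), I, Pow(19, Rational(1, 2)))), -14) = Add(854, Mul(Rational(-7, 3), I, Pow(19, Rational(1, 2))))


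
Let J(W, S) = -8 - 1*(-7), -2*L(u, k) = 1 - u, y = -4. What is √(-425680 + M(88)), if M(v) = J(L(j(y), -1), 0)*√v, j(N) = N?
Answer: √(-425680 - 2*√22) ≈ 652.45*I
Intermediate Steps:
L(u, k) = -½ + u/2 (L(u, k) = -(1 - u)/2 = -½ + u/2)
J(W, S) = -1 (J(W, S) = -8 + 7 = -1)
M(v) = -√v
√(-425680 + M(88)) = √(-425680 - √88) = √(-425680 - 2*√22)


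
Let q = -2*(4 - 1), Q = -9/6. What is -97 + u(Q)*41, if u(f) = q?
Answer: -343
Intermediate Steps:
Q = -3/2 (Q = -9*1/6 = -3/2 ≈ -1.5000)
q = -6 (q = -2*3 = -6)
u(f) = -6
-97 + u(Q)*41 = -97 - 6*41 = -97 - 246 = -343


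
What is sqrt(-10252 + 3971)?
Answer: I*sqrt(6281) ≈ 79.253*I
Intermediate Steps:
sqrt(-10252 + 3971) = sqrt(-6281) = I*sqrt(6281)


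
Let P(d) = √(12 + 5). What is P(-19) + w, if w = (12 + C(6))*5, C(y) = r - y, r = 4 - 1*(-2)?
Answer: 60 + √17 ≈ 64.123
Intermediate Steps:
P(d) = √17
r = 6 (r = 4 + 2 = 6)
C(y) = 6 - y
w = 60 (w = (12 + (6 - 1*6))*5 = (12 + (6 - 6))*5 = (12 + 0)*5 = 12*5 = 60)
P(-19) + w = √17 + 60 = 60 + √17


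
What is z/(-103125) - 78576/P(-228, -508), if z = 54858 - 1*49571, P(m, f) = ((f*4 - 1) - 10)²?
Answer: -3352254407/47825353125 ≈ -0.070094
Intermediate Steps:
P(m, f) = (-11 + 4*f)² (P(m, f) = ((4*f - 1) - 10)² = ((-1 + 4*f) - 10)² = (-11 + 4*f)²)
z = 5287 (z = 54858 - 49571 = 5287)
z/(-103125) - 78576/P(-228, -508) = 5287/(-103125) - 78576/(-11 + 4*(-508))² = 5287*(-1/103125) - 78576/(-11 - 2032)² = -5287/103125 - 78576/((-2043)²) = -5287/103125 - 78576/4173849 = -5287/103125 - 78576*1/4173849 = -5287/103125 - 26192/1391283 = -3352254407/47825353125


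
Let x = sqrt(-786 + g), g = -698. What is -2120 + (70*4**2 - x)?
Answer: -1000 - 2*I*sqrt(371) ≈ -1000.0 - 38.523*I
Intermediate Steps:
x = 2*I*sqrt(371) (x = sqrt(-786 - 698) = sqrt(-1484) = 2*I*sqrt(371) ≈ 38.523*I)
-2120 + (70*4**2 - x) = -2120 + (70*4**2 - 2*I*sqrt(371)) = -2120 + (70*16 - 2*I*sqrt(371)) = -2120 + (1120 - 2*I*sqrt(371)) = -1000 - 2*I*sqrt(371)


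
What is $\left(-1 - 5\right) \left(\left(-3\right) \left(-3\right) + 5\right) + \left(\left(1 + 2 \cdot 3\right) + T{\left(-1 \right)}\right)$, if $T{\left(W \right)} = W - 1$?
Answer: $-79$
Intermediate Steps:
$T{\left(W \right)} = -1 + W$
$\left(-1 - 5\right) \left(\left(-3\right) \left(-3\right) + 5\right) + \left(\left(1 + 2 \cdot 3\right) + T{\left(-1 \right)}\right) = \left(-1 - 5\right) \left(\left(-3\right) \left(-3\right) + 5\right) + \left(\left(1 + 2 \cdot 3\right) - 2\right) = \left(-1 - 5\right) \left(9 + 5\right) + \left(\left(1 + 6\right) - 2\right) = \left(-6\right) 14 + \left(7 - 2\right) = -84 + 5 = -79$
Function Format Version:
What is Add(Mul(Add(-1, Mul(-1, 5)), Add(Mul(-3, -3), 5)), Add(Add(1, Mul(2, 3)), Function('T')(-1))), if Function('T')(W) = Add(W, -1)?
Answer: -79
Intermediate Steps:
Function('T')(W) = Add(-1, W)
Add(Mul(Add(-1, Mul(-1, 5)), Add(Mul(-3, -3), 5)), Add(Add(1, Mul(2, 3)), Function('T')(-1))) = Add(Mul(Add(-1, Mul(-1, 5)), Add(Mul(-3, -3), 5)), Add(Add(1, Mul(2, 3)), Add(-1, -1))) = Add(Mul(Add(-1, -5), Add(9, 5)), Add(Add(1, 6), -2)) = Add(Mul(-6, 14), Add(7, -2)) = Add(-84, 5) = -79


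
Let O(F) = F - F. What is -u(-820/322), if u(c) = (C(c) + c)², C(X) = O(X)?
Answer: -168100/25921 ≈ -6.4851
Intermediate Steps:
O(F) = 0
C(X) = 0
u(c) = c² (u(c) = (0 + c)² = c²)
-u(-820/322) = -(-820/322)² = -(-820*1/322)² = -(-410/161)² = -1*168100/25921 = -168100/25921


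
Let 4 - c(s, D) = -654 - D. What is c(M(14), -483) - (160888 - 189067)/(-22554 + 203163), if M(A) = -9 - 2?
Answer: 10544918/60203 ≈ 175.16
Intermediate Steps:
M(A) = -11
c(s, D) = 658 + D (c(s, D) = 4 - (-654 - D) = 4 + (654 + D) = 658 + D)
c(M(14), -483) - (160888 - 189067)/(-22554 + 203163) = (658 - 483) - (160888 - 189067)/(-22554 + 203163) = 175 - (-28179)/180609 = 175 - 1*(-9393/60203) = 175 + 9393/60203 = 10544918/60203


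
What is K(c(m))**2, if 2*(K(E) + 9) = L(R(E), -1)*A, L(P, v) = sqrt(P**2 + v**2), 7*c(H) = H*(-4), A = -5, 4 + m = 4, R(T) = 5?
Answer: 487/2 + 45*sqrt(26) ≈ 472.96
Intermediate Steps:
m = 0 (m = -4 + 4 = 0)
c(H) = -4*H/7 (c(H) = (H*(-4))/7 = (-4*H)/7 = -4*H/7)
K(E) = -9 - 5*sqrt(26)/2 (K(E) = -9 + (sqrt(5**2 + (-1)**2)*(-5))/2 = -9 + (sqrt(25 + 1)*(-5))/2 = -9 + (sqrt(26)*(-5))/2 = -9 + (-5*sqrt(26))/2 = -9 - 5*sqrt(26)/2)
K(c(m))**2 = (-9 - 5*sqrt(26)/2)**2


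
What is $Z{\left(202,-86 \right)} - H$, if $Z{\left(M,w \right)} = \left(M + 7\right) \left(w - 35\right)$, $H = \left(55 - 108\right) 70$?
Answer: $-21579$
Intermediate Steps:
$H = -3710$ ($H = \left(-53\right) 70 = -3710$)
$Z{\left(M,w \right)} = \left(-35 + w\right) \left(7 + M\right)$ ($Z{\left(M,w \right)} = \left(7 + M\right) \left(-35 + w\right) = \left(-35 + w\right) \left(7 + M\right)$)
$Z{\left(202,-86 \right)} - H = \left(-245 - 7070 + 7 \left(-86\right) + 202 \left(-86\right)\right) - -3710 = \left(-245 - 7070 - 602 - 17372\right) + 3710 = -25289 + 3710 = -21579$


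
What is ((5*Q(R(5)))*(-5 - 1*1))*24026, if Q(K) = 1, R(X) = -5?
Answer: -720780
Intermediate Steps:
((5*Q(R(5)))*(-5 - 1*1))*24026 = ((5*1)*(-5 - 1*1))*24026 = (5*(-5 - 1))*24026 = (5*(-6))*24026 = -30*24026 = -720780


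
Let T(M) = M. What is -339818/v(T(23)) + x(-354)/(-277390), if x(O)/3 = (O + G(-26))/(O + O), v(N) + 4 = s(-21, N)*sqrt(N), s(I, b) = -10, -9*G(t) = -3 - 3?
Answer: -3336878901971/5606995026 + 849545*sqrt(23)/571 ≈ 6540.2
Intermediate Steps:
G(t) = 2/3 (G(t) = -(-3 - 3)/9 = -1/9*(-6) = 2/3)
v(N) = -4 - 10*sqrt(N)
x(O) = 3*(2/3 + O)/(2*O) (x(O) = 3*((O + 2/3)/(O + O)) = 3*((2/3 + O)/((2*O))) = 3*((2/3 + O)*(1/(2*O))) = 3*((2/3 + O)/(2*O)) = 3*(2/3 + O)/(2*O))
-339818/v(T(23)) + x(-354)/(-277390) = -339818/(-4 - 10*sqrt(23)) + (3/2 + 1/(-354))/(-277390) = -339818/(-4 - 10*sqrt(23)) + (3/2 - 1/354)*(-1/277390) = -339818/(-4 - 10*sqrt(23)) + (265/177)*(-1/277390) = -339818/(-4 - 10*sqrt(23)) - 53/9819606 = -53/9819606 - 339818/(-4 - 10*sqrt(23))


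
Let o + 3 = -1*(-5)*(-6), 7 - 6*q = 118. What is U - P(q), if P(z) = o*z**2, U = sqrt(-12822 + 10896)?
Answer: 45177/4 + 3*I*sqrt(214) ≈ 11294.0 + 43.886*I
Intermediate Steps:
q = -37/2 (q = 7/6 - 1/6*118 = 7/6 - 59/3 = -37/2 ≈ -18.500)
U = 3*I*sqrt(214) (U = sqrt(-1926) = 3*I*sqrt(214) ≈ 43.886*I)
o = -33 (o = -3 - 1*(-5)*(-6) = -3 + 5*(-6) = -3 - 30 = -33)
P(z) = -33*z**2
U - P(q) = 3*I*sqrt(214) - (-33)*(-37/2)**2 = 3*I*sqrt(214) - (-33)*1369/4 = 3*I*sqrt(214) - 1*(-45177/4) = 3*I*sqrt(214) + 45177/4 = 45177/4 + 3*I*sqrt(214)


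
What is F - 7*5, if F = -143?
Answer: -178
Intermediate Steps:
F - 7*5 = -143 - 7*5 = -143 - 35 = -178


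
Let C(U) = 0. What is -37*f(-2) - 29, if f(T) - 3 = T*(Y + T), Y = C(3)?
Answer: -288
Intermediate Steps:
Y = 0
f(T) = 3 + T² (f(T) = 3 + T*(0 + T) = 3 + T*T = 3 + T²)
-37*f(-2) - 29 = -37*(3 + (-2)²) - 29 = -37*(3 + 4) - 29 = -37*7 - 29 = -259 - 29 = -288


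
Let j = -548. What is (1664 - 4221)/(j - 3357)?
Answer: 2557/3905 ≈ 0.65480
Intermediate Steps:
(1664 - 4221)/(j - 3357) = (1664 - 4221)/(-548 - 3357) = -2557/(-3905) = -2557*(-1/3905) = 2557/3905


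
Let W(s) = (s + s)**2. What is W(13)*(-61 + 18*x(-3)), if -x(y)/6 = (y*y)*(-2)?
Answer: 1272908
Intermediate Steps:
x(y) = 12*y**2 (x(y) = -6*y*y*(-2) = -6*y**2*(-2) = -(-12)*y**2 = 12*y**2)
W(s) = 4*s**2 (W(s) = (2*s)**2 = 4*s**2)
W(13)*(-61 + 18*x(-3)) = (4*13**2)*(-61 + 18*(12*(-3)**2)) = (4*169)*(-61 + 18*(12*9)) = 676*(-61 + 18*108) = 676*(-61 + 1944) = 676*1883 = 1272908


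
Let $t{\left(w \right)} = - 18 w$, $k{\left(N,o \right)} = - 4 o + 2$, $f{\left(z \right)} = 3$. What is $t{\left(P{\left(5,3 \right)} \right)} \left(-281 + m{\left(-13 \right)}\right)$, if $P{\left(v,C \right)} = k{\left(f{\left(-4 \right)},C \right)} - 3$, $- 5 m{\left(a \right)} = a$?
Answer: $- \frac{325728}{5} \approx -65146.0$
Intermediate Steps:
$m{\left(a \right)} = - \frac{a}{5}$
$k{\left(N,o \right)} = 2 - 4 o$
$P{\left(v,C \right)} = -1 - 4 C$ ($P{\left(v,C \right)} = \left(2 - 4 C\right) - 3 = -1 - 4 C$)
$t{\left(P{\left(5,3 \right)} \right)} \left(-281 + m{\left(-13 \right)}\right) = - 18 \left(-1 - 12\right) \left(-281 - - \frac{13}{5}\right) = - 18 \left(-1 - 12\right) \left(-281 + \frac{13}{5}\right) = \left(-18\right) \left(-13\right) \left(- \frac{1392}{5}\right) = 234 \left(- \frac{1392}{5}\right) = - \frac{325728}{5}$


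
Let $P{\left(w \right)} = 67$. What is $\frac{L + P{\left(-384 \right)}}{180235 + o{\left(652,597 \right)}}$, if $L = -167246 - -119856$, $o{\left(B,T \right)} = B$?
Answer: $- \frac{47323}{180887} \approx -0.26162$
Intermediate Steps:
$L = -47390$ ($L = -167246 + 119856 = -47390$)
$\frac{L + P{\left(-384 \right)}}{180235 + o{\left(652,597 \right)}} = \frac{-47390 + 67}{180235 + 652} = - \frac{47323}{180887}$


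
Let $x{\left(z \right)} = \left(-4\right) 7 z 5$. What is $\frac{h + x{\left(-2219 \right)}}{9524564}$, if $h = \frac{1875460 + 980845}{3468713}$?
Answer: $\frac{1077593236885}{33037978966132} \approx 0.032617$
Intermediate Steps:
$h = \frac{2856305}{3468713}$ ($h = 2856305 \cdot \frac{1}{3468713} = \frac{2856305}{3468713} \approx 0.82345$)
$x{\left(z \right)} = - 140 z$ ($x{\left(z \right)} = - 28 z 5 = - 140 z$)
$\frac{h + x{\left(-2219 \right)}}{9524564} = \frac{\frac{2856305}{3468713} - -310660}{9524564} = \left(\frac{2856305}{3468713} + 310660\right) \frac{1}{9524564} = \frac{1077593236885}{3468713} \cdot \frac{1}{9524564} = \frac{1077593236885}{33037978966132}$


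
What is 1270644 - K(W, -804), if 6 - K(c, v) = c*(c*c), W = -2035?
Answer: -8426122237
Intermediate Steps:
K(c, v) = 6 - c³ (K(c, v) = 6 - c*c*c = 6 - c*c² = 6 - c³)
1270644 - K(W, -804) = 1270644 - (6 - 1*(-2035)³) = 1270644 - (6 - 1*(-8427392875)) = 1270644 - (6 + 8427392875) = 1270644 - 1*8427392881 = 1270644 - 8427392881 = -8426122237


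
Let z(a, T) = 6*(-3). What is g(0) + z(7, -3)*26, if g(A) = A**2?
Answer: -468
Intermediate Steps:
z(a, T) = -18
g(0) + z(7, -3)*26 = 0**2 - 18*26 = 0 - 468 = -468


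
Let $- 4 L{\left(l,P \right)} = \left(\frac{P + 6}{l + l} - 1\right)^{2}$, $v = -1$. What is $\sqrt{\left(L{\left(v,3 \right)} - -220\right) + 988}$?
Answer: $\frac{\sqrt{19207}}{4} \approx 34.647$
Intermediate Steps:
$L{\left(l,P \right)} = - \frac{\left(-1 + \frac{6 + P}{2 l}\right)^{2}}{4}$ ($L{\left(l,P \right)} = - \frac{\left(\frac{P + 6}{l + l} - 1\right)^{2}}{4} = - \frac{\left(\frac{6 + P}{2 l} - 1\right)^{2}}{4} = - \frac{\left(-1 + \frac{6 + P}{2 l}\right)^{2}}{4}$)
$\sqrt{\left(L{\left(v,3 \right)} - -220\right) + 988} = \sqrt{\left(- \frac{\left(6 + 3 - -2\right)^{2}}{16 \cdot 1} - -220\right) + 988} = \sqrt{\left(\left(- \frac{1}{16}\right) 1 \left(6 + 3 + 2\right)^{2} + 220\right) + 988} = \sqrt{\left(\left(- \frac{1}{16}\right) 1 \cdot 11^{2} + 220\right) + 988} = \sqrt{\left(\left(- \frac{1}{16}\right) 1 \cdot 121 + 220\right) + 988} = \sqrt{\left(- \frac{121}{16} + 220\right) + 988} = \sqrt{\frac{3399}{16} + 988} = \sqrt{\frac{19207}{16}} = \frac{\sqrt{19207}}{4}$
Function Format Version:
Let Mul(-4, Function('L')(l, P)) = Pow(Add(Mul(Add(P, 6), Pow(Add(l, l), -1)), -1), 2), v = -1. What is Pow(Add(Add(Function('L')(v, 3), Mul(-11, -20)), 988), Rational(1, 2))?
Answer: Mul(Rational(1, 4), Pow(19207, Rational(1, 2))) ≈ 34.647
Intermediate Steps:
Function('L')(l, P) = Mul(Rational(-1, 4), Pow(Add(-1, Mul(Rational(1, 2), Pow(l, -1), Add(6, P))), 2)) (Function('L')(l, P) = Mul(Rational(-1, 4), Pow(Add(Mul(Add(P, 6), Pow(Add(l, l), -1)), -1), 2)) = Mul(Rational(-1, 4), Pow(Add(Mul(Add(6, P), Pow(Mul(2, l), -1)), -1), 2)) = Mul(Rational(-1, 4), Pow(Add(Mul(Add(6, P), Mul(Rational(1, 2), Pow(l, -1))), -1), 2)) = Mul(Rational(-1, 4), Pow(Add(Mul(Rational(1, 2), Pow(l, -1), Add(6, P)), -1), 2)) = Mul(Rational(-1, 4), Pow(Add(-1, Mul(Rational(1, 2), Pow(l, -1), Add(6, P))), 2)))
Pow(Add(Add(Function('L')(v, 3), Mul(-11, -20)), 988), Rational(1, 2)) = Pow(Add(Add(Mul(Rational(-1, 16), Pow(-1, -2), Pow(Add(6, 3, Mul(-2, -1)), 2)), Mul(-11, -20)), 988), Rational(1, 2)) = Pow(Add(Add(Mul(Rational(-1, 16), 1, Pow(Add(6, 3, 2), 2)), 220), 988), Rational(1, 2)) = Pow(Add(Add(Mul(Rational(-1, 16), 1, Pow(11, 2)), 220), 988), Rational(1, 2)) = Pow(Add(Add(Mul(Rational(-1, 16), 1, 121), 220), 988), Rational(1, 2)) = Pow(Add(Add(Rational(-121, 16), 220), 988), Rational(1, 2)) = Pow(Add(Rational(3399, 16), 988), Rational(1, 2)) = Pow(Rational(19207, 16), Rational(1, 2)) = Mul(Rational(1, 4), Pow(19207, Rational(1, 2)))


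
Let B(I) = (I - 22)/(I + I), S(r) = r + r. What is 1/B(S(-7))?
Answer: 7/9 ≈ 0.77778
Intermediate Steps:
S(r) = 2*r
B(I) = (-22 + I)/(2*I) (B(I) = (-22 + I)/((2*I)) = (-22 + I)*(1/(2*I)) = (-22 + I)/(2*I))
1/B(S(-7)) = 1/((-22 + 2*(-7))/(2*((2*(-7))))) = 1/((½)*(-22 - 14)/(-14)) = 1/((½)*(-1/14)*(-36)) = 1/(9/7) = 7/9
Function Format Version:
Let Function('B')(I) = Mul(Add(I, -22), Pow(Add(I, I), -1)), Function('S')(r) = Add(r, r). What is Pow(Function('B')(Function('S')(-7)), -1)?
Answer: Rational(7, 9) ≈ 0.77778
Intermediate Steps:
Function('S')(r) = Mul(2, r)
Function('B')(I) = Mul(Rational(1, 2), Pow(I, -1), Add(-22, I)) (Function('B')(I) = Mul(Add(-22, I), Pow(Mul(2, I), -1)) = Mul(Add(-22, I), Mul(Rational(1, 2), Pow(I, -1))) = Mul(Rational(1, 2), Pow(I, -1), Add(-22, I)))
Pow(Function('B')(Function('S')(-7)), -1) = Pow(Mul(Rational(1, 2), Pow(Mul(2, -7), -1), Add(-22, Mul(2, -7))), -1) = Pow(Mul(Rational(1, 2), Pow(-14, -1), Add(-22, -14)), -1) = Pow(Mul(Rational(1, 2), Rational(-1, 14), -36), -1) = Pow(Rational(9, 7), -1) = Rational(7, 9)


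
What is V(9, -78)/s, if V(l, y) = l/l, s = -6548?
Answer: -1/6548 ≈ -0.00015272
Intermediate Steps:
V(l, y) = 1
V(9, -78)/s = 1/(-6548) = 1*(-1/6548) = -1/6548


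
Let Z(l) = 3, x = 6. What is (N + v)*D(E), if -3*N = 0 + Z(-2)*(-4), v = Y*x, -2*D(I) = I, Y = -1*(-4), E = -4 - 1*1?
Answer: 70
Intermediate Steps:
E = -5 (E = -4 - 1 = -5)
Y = 4
D(I) = -I/2
v = 24 (v = 4*6 = 24)
N = 4 (N = -(0 + 3*(-4))/3 = -(0 - 12)/3 = -⅓*(-12) = 4)
(N + v)*D(E) = (4 + 24)*(-½*(-5)) = 28*(5/2) = 70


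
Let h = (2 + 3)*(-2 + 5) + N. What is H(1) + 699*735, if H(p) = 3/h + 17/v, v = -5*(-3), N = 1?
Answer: 123303917/240 ≈ 5.1377e+5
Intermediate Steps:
v = 15
h = 16 (h = (2 + 3)*(-2 + 5) + 1 = 5*3 + 1 = 15 + 1 = 16)
H(p) = 317/240 (H(p) = 3/16 + 17/15 = 317/240)
H(1) + 699*735 = 317/240 + 699*735 = 317/240 + 513765 = 123303917/240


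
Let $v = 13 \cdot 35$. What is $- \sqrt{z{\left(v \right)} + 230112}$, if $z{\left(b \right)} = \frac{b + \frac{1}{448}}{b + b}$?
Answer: $- \frac{3 \sqrt{1355066035570}}{7280} \approx -479.7$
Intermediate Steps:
$v = 455$
$z{\left(b \right)} = \frac{\frac{1}{448} + b}{2 b}$ ($z{\left(b \right)} = \frac{b + \frac{1}{448}}{2 b} = \left(\frac{1}{448} + b\right) \frac{1}{2 b} = \frac{\frac{1}{448} + b}{2 b}$)
$- \sqrt{z{\left(v \right)} + 230112} = - \sqrt{\frac{1 + 448 \cdot 455}{896 \cdot 455} + 230112} = - \sqrt{\frac{1}{896} \cdot \frac{1}{455} \left(1 + 203840\right) + 230112} = - \sqrt{\frac{1}{896} \cdot \frac{1}{455} \cdot 203841 + 230112} = - \sqrt{\frac{203841}{407680} + 230112} = - \sqrt{\frac{93812264001}{407680}} = - \frac{3 \sqrt{1355066035570}}{7280}$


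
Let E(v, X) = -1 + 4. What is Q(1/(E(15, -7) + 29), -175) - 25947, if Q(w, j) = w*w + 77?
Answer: -26490879/1024 ≈ -25870.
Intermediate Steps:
E(v, X) = 3
Q(w, j) = 77 + w² (Q(w, j) = w² + 77 = 77 + w²)
Q(1/(E(15, -7) + 29), -175) - 25947 = (77 + (1/(3 + 29))²) - 25947 = (77 + (1/32)²) - 25947 = (77 + 1/1024) - 25947 = 78849/1024 - 25947 = -26490879/1024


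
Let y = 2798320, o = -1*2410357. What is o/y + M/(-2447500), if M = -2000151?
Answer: -15114310559/342444410000 ≈ -0.044137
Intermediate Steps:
o = -2410357
o/y + M/(-2447500) = -2410357/2798320 - 2000151/(-2447500) = -2410357*1/2798320 - 2000151*(-1/2447500) = -2410357/2798320 + 2000151/2447500 = -15114310559/342444410000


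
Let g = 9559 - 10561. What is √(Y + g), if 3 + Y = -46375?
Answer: 2*I*√11845 ≈ 217.67*I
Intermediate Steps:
Y = -46378 (Y = -3 - 46375 = -46378)
g = -1002
√(Y + g) = √(-46378 - 1002) = √(-47380) = 2*I*√11845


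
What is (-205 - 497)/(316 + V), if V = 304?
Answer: -351/310 ≈ -1.1323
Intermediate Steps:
(-205 - 497)/(316 + V) = (-205 - 497)/(316 + 304) = -702/620 = -702*1/620 = -351/310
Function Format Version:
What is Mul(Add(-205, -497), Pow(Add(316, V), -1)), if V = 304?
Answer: Rational(-351, 310) ≈ -1.1323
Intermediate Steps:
Mul(Add(-205, -497), Pow(Add(316, V), -1)) = Mul(Add(-205, -497), Pow(Add(316, 304), -1)) = Mul(-702, Pow(620, -1)) = Mul(-702, Rational(1, 620)) = Rational(-351, 310)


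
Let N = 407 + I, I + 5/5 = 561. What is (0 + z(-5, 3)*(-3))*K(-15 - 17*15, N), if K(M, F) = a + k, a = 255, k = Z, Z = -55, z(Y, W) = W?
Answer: -1800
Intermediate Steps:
I = 560 (I = -1 + 561 = 560)
N = 967 (N = 407 + 560 = 967)
k = -55
K(M, F) = 200 (K(M, F) = 255 - 55 = 200)
(0 + z(-5, 3)*(-3))*K(-15 - 17*15, N) = (0 + 3*(-3))*200 = (0 - 9)*200 = -9*200 = -1800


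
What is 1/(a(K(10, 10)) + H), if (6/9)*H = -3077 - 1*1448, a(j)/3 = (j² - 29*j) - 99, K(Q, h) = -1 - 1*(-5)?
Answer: -2/14769 ≈ -0.00013542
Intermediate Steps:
K(Q, h) = 4 (K(Q, h) = -1 + 5 = 4)
a(j) = -297 - 87*j + 3*j² (a(j) = 3*((j² - 29*j) - 99) = 3*(-99 + j² - 29*j) = -297 - 87*j + 3*j²)
H = -13575/2 (H = 3*(-3077 - 1*1448)/2 = 3*(-3077 - 1448)/2 = (3/2)*(-4525) = -13575/2 ≈ -6787.5)
1/(a(K(10, 10)) + H) = 1/((-297 - 87*4 + 3*4²) - 13575/2) = 1/((-297 - 348 + 3*16) - 13575/2) = 1/((-297 - 348 + 48) - 13575/2) = 1/(-597 - 13575/2) = 1/(-14769/2) = -2/14769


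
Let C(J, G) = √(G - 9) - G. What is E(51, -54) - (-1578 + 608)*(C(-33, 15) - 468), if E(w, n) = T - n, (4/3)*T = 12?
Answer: -468447 + 970*√6 ≈ -4.6607e+5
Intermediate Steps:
T = 9 (T = (¾)*12 = 9)
C(J, G) = √(-9 + G) - G
E(w, n) = 9 - n
E(51, -54) - (-1578 + 608)*(C(-33, 15) - 468) = (9 - 1*(-54)) - (-1578 + 608)*((√(-9 + 15) - 1*15) - 468) = (9 + 54) - (-970)*((√6 - 15) - 468) = 63 - (-970)*((-15 + √6) - 468) = 63 - (-970)*(-483 + √6) = 63 - (468510 - 970*√6) = 63 + (-468510 + 970*√6) = -468447 + 970*√6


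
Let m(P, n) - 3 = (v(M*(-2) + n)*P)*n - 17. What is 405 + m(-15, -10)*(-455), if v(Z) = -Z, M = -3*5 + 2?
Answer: 1098775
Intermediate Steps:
M = -13 (M = -15 + 2 = -13)
m(P, n) = -14 + P*n*(-26 - n) (m(P, n) = 3 + (((-(-13*(-2) + n))*P)*n - 17) = 3 + (((-(26 + n))*P)*n - 17) = 3 + (((-26 - n)*P)*n - 17) = 3 + ((P*(-26 - n))*n - 17) = 3 + (P*n*(-26 - n) - 17) = 3 + (-17 + P*n*(-26 - n)) = -14 + P*n*(-26 - n))
405 + m(-15, -10)*(-455) = 405 + (-14 - 1*(-15)*(-10)*(26 - 10))*(-455) = 405 + (-14 - 1*(-15)*(-10)*16)*(-455) = 405 + (-14 - 2400)*(-455) = 405 - 2414*(-455) = 405 + 1098370 = 1098775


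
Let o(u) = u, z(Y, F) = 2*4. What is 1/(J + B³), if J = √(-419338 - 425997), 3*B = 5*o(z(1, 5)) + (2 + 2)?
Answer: 2299968/7872563071 - 729*I*√845335/7872563071 ≈ 0.00029215 - 8.5138e-5*I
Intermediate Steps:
z(Y, F) = 8
B = 44/3 (B = (5*8 + (2 + 2))/3 = (40 + 4)/3 = (⅓)*44 = 44/3 ≈ 14.667)
J = I*√845335 (J = √(-845335) = I*√845335 ≈ 919.42*I)
1/(J + B³) = 1/(I*√845335 + (44/3)³) = 1/(I*√845335 + 85184/27) = 1/(85184/27 + I*√845335)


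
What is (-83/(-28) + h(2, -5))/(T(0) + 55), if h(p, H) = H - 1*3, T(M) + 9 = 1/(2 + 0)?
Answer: -47/434 ≈ -0.10829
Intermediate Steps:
T(M) = -17/2 (T(M) = -9 + 1/(2 + 0) = -9 + 1/2 = -9 + ½ = -17/2)
h(p, H) = -3 + H (h(p, H) = H - 3 = -3 + H)
(-83/(-28) + h(2, -5))/(T(0) + 55) = (-83/(-28) + (-3 - 5))/(-17/2 + 55) = (-83*(-1/28) - 8)/(93/2) = (83/28 - 8)*(2/93) = -141/28*2/93 = -47/434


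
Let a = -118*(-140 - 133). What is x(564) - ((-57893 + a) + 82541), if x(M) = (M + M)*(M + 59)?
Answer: 645882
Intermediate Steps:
a = 32214 (a = -118*(-273) = 32214)
x(M) = 2*M*(59 + M) (x(M) = (2*M)*(59 + M) = 2*M*(59 + M))
x(564) - ((-57893 + a) + 82541) = 2*564*(59 + 564) - ((-57893 + 32214) + 82541) = 2*564*623 - (-25679 + 82541) = 702744 - 1*56862 = 702744 - 56862 = 645882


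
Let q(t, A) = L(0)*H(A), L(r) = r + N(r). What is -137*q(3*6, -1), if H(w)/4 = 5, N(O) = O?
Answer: 0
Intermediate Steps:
L(r) = 2*r (L(r) = r + r = 2*r)
H(w) = 20 (H(w) = 4*5 = 20)
q(t, A) = 0 (q(t, A) = (2*0)*20 = 0*20 = 0)
-137*q(3*6, -1) = -137*0 = 0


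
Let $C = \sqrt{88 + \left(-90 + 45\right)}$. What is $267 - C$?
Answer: $267 - \sqrt{43} \approx 260.44$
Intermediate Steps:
$C = \sqrt{43}$ ($C = \sqrt{88 - 45} = \sqrt{43} \approx 6.5574$)
$267 - C = 267 - \sqrt{43}$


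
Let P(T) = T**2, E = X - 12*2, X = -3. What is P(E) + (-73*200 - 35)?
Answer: -13906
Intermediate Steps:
E = -27 (E = -3 - 12*2 = -3 - 24 = -27)
P(E) + (-73*200 - 35) = (-27)**2 + (-73*200 - 35) = 729 + (-14600 - 35) = 729 - 14635 = -13906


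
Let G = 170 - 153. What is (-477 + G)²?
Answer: 211600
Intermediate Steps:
G = 17
(-477 + G)² = (-477 + 17)² = (-460)² = 211600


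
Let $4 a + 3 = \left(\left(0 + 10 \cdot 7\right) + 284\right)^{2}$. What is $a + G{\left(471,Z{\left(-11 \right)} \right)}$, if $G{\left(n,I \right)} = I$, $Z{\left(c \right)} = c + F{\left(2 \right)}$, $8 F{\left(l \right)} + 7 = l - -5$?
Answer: $\frac{125269}{4} \approx 31317.0$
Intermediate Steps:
$F{\left(l \right)} = - \frac{1}{4} + \frac{l}{8}$ ($F{\left(l \right)} = - \frac{7}{8} + \frac{l - -5}{8} = - \frac{7}{8} + \frac{l + 5}{8} = - \frac{7}{8} + \frac{5 + l}{8} = - \frac{7}{8} + \left(\frac{5}{8} + \frac{l}{8}\right) = - \frac{1}{4} + \frac{l}{8}$)
$Z{\left(c \right)} = c$ ($Z{\left(c \right)} = c + \left(- \frac{1}{4} + \frac{1}{8} \cdot 2\right) = c + \left(- \frac{1}{4} + \frac{1}{4}\right) = c + 0 = c$)
$a = \frac{125313}{4}$ ($a = - \frac{3}{4} + \frac{\left(\left(0 + 10 \cdot 7\right) + 284\right)^{2}}{4} = - \frac{3}{4} + \frac{\left(\left(0 + 70\right) + 284\right)^{2}}{4} = - \frac{3}{4} + \frac{\left(70 + 284\right)^{2}}{4} = - \frac{3}{4} + \frac{354^{2}}{4} = - \frac{3}{4} + \frac{1}{4} \cdot 125316 = - \frac{3}{4} + 31329 = \frac{125313}{4} \approx 31328.0$)
$a + G{\left(471,Z{\left(-11 \right)} \right)} = \frac{125313}{4} - 11 = \frac{125269}{4}$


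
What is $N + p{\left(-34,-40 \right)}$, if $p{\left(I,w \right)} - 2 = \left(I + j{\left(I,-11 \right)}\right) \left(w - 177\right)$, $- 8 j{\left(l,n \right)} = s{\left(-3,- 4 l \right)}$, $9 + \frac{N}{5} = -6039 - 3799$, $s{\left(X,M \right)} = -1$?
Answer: $- \frac{335057}{8} \approx -41882.0$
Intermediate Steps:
$N = -49235$ ($N = -45 + 5 \left(-6039 - 3799\right) = -45 + 5 \left(-9838\right) = -45 - 49190 = -49235$)
$j{\left(l,n \right)} = \frac{1}{8}$ ($j{\left(l,n \right)} = \left(- \frac{1}{8}\right) \left(-1\right) = \frac{1}{8}$)
$p{\left(I,w \right)} = 2 + \left(-177 + w\right) \left(\frac{1}{8} + I\right)$ ($p{\left(I,w \right)} = 2 + \left(I + \frac{1}{8}\right) \left(w - 177\right) = 2 + \left(\frac{1}{8} + I\right) \left(-177 + w\right) = 2 + \left(-177 + w\right) \left(\frac{1}{8} + I\right)$)
$N + p{\left(-34,-40 \right)} = -49235 - - \frac{58823}{8} = -49235 + \left(- \frac{161}{8} + 6018 - 5 + 1360\right) = -49235 + \frac{58823}{8} = - \frac{335057}{8}$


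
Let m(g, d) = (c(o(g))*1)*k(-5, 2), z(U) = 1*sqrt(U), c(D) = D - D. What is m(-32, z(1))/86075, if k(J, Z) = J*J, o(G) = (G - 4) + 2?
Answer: 0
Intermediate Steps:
o(G) = -2 + G (o(G) = (-4 + G) + 2 = -2 + G)
c(D) = 0
k(J, Z) = J**2
z(U) = sqrt(U)
m(g, d) = 0 (m(g, d) = (0*1)*(-5)**2 = 0*25 = 0)
m(-32, z(1))/86075 = 0/86075 = 0*(1/86075) = 0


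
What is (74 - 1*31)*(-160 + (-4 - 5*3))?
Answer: -7697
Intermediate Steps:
(74 - 1*31)*(-160 + (-4 - 5*3)) = (74 - 31)*(-160 + (-4 - 15)) = 43*(-160 - 19) = 43*(-179) = -7697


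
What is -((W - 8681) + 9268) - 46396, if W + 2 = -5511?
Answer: -41470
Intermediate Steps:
W = -5513 (W = -2 - 5511 = -5513)
-((W - 8681) + 9268) - 46396 = -((-5513 - 8681) + 9268) - 46396 = -(-14194 + 9268) - 46396 = -1*(-4926) - 46396 = 4926 - 46396 = -41470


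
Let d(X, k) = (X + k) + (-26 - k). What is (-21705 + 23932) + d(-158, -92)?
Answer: 2043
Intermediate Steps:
d(X, k) = -26 + X
(-21705 + 23932) + d(-158, -92) = (-21705 + 23932) + (-26 - 158) = 2227 - 184 = 2043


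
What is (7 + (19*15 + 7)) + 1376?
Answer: 1675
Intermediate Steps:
(7 + (19*15 + 7)) + 1376 = (7 + (285 + 7)) + 1376 = (7 + 292) + 1376 = 299 + 1376 = 1675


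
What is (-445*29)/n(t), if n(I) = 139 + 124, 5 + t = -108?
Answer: -12905/263 ≈ -49.068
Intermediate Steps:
t = -113 (t = -5 - 108 = -113)
n(I) = 263
(-445*29)/n(t) = -445*29/263 = -12905*1/263 = -12905/263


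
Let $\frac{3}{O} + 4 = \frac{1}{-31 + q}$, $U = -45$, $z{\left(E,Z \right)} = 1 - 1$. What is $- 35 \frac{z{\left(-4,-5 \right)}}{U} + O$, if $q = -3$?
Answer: $- \frac{102}{137} \approx -0.74453$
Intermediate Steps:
$z{\left(E,Z \right)} = 0$ ($z{\left(E,Z \right)} = 1 - 1 = 0$)
$O = - \frac{102}{137}$ ($O = \frac{3}{-4 + \frac{1}{-31 - 3}} = \frac{3}{-4 + \frac{1}{-34}} = \frac{3}{-4 - \frac{1}{34}} = \frac{3}{- \frac{137}{34}} = 3 \left(- \frac{34}{137}\right) = - \frac{102}{137} \approx -0.74453$)
$- 35 \frac{z{\left(-4,-5 \right)}}{U} + O = - 35 \frac{0}{-45} - \frac{102}{137} = - 35 \cdot 0 \left(- \frac{1}{45}\right) - \frac{102}{137} = \left(-35\right) 0 - \frac{102}{137} = 0 - \frac{102}{137} = - \frac{102}{137}$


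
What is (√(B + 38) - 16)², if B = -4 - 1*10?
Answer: 280 - 64*√6 ≈ 123.23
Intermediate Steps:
B = -14 (B = -4 - 10 = -14)
(√(B + 38) - 16)² = (√(-14 + 38) - 16)² = (√24 - 16)² = (2*√6 - 16)² = (-16 + 2*√6)²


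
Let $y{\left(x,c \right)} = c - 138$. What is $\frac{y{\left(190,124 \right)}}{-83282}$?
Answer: $\frac{7}{41641} \approx 0.0001681$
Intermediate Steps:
$y{\left(x,c \right)} = -138 + c$
$\frac{y{\left(190,124 \right)}}{-83282} = \frac{-138 + 124}{-83282} = \left(-14\right) \left(- \frac{1}{83282}\right) = \frac{7}{41641}$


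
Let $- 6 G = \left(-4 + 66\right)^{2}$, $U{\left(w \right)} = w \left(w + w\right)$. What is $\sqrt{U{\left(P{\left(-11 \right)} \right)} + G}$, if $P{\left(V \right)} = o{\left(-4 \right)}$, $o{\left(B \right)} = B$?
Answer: $\frac{i \sqrt{5478}}{3} \approx 24.671 i$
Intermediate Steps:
$P{\left(V \right)} = -4$
$U{\left(w \right)} = 2 w^{2}$ ($U{\left(w \right)} = w 2 w = 2 w^{2}$)
$G = - \frac{1922}{3}$ ($G = - \frac{\left(-4 + 66\right)^{2}}{6} = - \frac{62^{2}}{6} = \left(- \frac{1}{6}\right) 3844 = - \frac{1922}{3} \approx -640.67$)
$\sqrt{U{\left(P{\left(-11 \right)} \right)} + G} = \sqrt{2 \left(-4\right)^{2} - \frac{1922}{3}} = \sqrt{2 \cdot 16 - \frac{1922}{3}} = \sqrt{32 - \frac{1922}{3}} = \sqrt{- \frac{1826}{3}} = \frac{i \sqrt{5478}}{3}$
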